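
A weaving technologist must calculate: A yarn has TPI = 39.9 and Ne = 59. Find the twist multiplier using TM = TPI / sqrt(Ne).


Formula: TM = TPI / sqrt(Ne)
Step 1: sqrt(Ne) = sqrt(59) = 7.6811
Step 2: TM = 39.9 / 7.6811 = 5.19

5.19 TM


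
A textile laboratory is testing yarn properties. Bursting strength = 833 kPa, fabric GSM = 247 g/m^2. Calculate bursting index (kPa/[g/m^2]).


Formula: Bursting Index = Bursting Strength / Fabric GSM
BI = 833 kPa / 247 g/m^2
BI = 3.372 kPa/(g/m^2)

3.372 kPa/(g/m^2)


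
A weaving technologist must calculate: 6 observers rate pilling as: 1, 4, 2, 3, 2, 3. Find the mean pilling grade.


Formula: Mean = sum / count
Sum = 1 + 4 + 2 + 3 + 2 + 3 = 15
Mean = 15 / 6 = 2.5

2.5


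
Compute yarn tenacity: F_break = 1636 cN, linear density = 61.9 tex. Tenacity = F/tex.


Formula: Tenacity = Breaking force / Linear density
Tenacity = 1636 cN / 61.9 tex
Tenacity = 26.43 cN/tex

26.43 cN/tex


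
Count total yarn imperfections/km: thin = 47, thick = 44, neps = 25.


Formula: Total = thin places + thick places + neps
Total = 47 + 44 + 25
Total = 116 imperfections/km

116 imperfections/km


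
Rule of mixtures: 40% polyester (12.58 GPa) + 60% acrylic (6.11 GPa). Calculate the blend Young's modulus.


Formula: Blend property = (fraction_A * property_A) + (fraction_B * property_B)
Step 1: Contribution A = 40/100 * 12.58 GPa = 5.032 GPa
Step 2: Contribution B = 60/100 * 6.11 GPa = 3.666 GPa
Step 3: Blend Young's modulus = 5.032 + 3.666 = 8.698 GPa

8.698 GPa


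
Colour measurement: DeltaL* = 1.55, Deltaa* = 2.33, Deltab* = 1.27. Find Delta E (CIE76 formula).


Formula: Delta E = sqrt(dL*^2 + da*^2 + db*^2)
Step 1: dL*^2 = 1.55^2 = 2.4025
Step 2: da*^2 = 2.33^2 = 5.4289
Step 3: db*^2 = 1.27^2 = 1.6129
Step 4: Sum = 2.4025 + 5.4289 + 1.6129 = 9.4443
Step 5: Delta E = sqrt(9.4443) = 3.07

3.07 Delta E


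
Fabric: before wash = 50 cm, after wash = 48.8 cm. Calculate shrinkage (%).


Formula: Shrinkage% = ((L_before - L_after) / L_before) * 100
Step 1: Shrinkage = 50 - 48.8 = 1.2 cm
Step 2: Shrinkage% = (1.2 / 50) * 100
Step 3: Shrinkage% = 0.024 * 100 = 2.4%

2.4%


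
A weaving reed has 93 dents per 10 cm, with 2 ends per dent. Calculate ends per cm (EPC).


Formula: EPC = (dents per 10 cm * ends per dent) / 10
Step 1: Total ends per 10 cm = 93 * 2 = 186
Step 2: EPC = 186 / 10 = 18.6 ends/cm

18.6 ends/cm


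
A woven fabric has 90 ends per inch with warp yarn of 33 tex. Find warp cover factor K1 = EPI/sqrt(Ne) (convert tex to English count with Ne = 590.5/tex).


Formula: K1 = EPI / sqrt(Ne), with Ne = 590.5 / tex_warp
Step 1: Ne = 590.5 / 33 = 17.894
Step 2: sqrt(Ne) = sqrt(17.894) = 4.2301
Step 3: K1 = 90 / 4.2301 = 21.3

21.3


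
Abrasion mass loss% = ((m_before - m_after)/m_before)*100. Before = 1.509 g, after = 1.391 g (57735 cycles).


Formula: Mass loss% = ((m_before - m_after) / m_before) * 100
Step 1: Mass loss = 1.509 - 1.391 = 0.118 g
Step 2: Ratio = 0.118 / 1.509 = 0.0781975
Step 3: Mass loss% = 0.0781975 * 100 = 7.81975% ≈ 7.82%

7.82%


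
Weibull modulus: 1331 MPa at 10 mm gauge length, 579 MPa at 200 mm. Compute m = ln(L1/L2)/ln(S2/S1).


Formula: m = ln(L1/L2) / ln(S2/S1)
Step 1: ln(L1/L2) = ln(10/200) = -2.99573
Step 2: S2/S1 = 579/1331 = 0.43501
Step 3: ln(S2/S1) = ln(0.43501) = -0.83239
Step 4: m = -2.99573 / -0.83239 = 3.60

3.60 (Weibull m)


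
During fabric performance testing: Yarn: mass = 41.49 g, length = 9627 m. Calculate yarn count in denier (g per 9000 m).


Formula: den = (mass_g / length_m) * 9000
Substituting: den = (41.49 / 9627) * 9000
Intermediate: 41.49 / 9627 = 0.00430975 g/m
den = 0.00430975 * 9000 = 38.8 denier

38.8 denier


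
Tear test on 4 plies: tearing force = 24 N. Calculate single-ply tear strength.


Formula: Per-ply strength = Total force / Number of plies
Per-ply = 24 N / 4
Per-ply = 6 N

6 N


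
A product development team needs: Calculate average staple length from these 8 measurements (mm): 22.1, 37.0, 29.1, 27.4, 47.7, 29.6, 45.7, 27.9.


Formula: Mean = sum of lengths / count
Sum = 22.1 + 37.0 + 29.1 + 27.4 + 47.7 + 29.6 + 45.7 + 27.9
Sum = 266.5 mm
Mean = 266.5 / 8 = 33.31 mm

33.31 mm


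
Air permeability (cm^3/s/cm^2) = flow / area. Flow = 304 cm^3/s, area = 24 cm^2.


Formula: Air Permeability = Airflow / Test Area
AP = 304 cm^3/s / 24 cm^2
AP = 12.7 cm^3/s/cm^2

12.7 cm^3/s/cm^2


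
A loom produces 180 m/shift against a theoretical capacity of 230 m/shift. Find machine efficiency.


Formula: Efficiency% = (Actual output / Theoretical output) * 100
Efficiency% = (180 / 230) * 100
Efficiency% = 0.782609 * 100 = 78.2609% ≈ 78.3%

78.3%


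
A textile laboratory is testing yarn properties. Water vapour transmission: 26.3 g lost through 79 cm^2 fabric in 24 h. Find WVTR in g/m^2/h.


Formula: WVTR = mass_loss / (area * time)
Step 1: Convert area: 79 cm^2 = 0.0079 m^2
Step 2: WVTR = 26.3 g / (0.0079 m^2 * 24 h)
Step 3: WVTR = 26.3 / 0.1896 = 138.7 g/m^2/h

138.7 g/m^2/h


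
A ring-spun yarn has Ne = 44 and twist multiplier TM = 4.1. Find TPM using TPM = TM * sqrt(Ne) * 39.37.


Formula: TPM = TM * sqrt(Ne) * 39.37
Step 1: sqrt(Ne) = sqrt(44) = 6.6332
Step 2: TM * sqrt(Ne) = 4.1 * 6.6332 = 27.1961
Step 3: TPM = 27.1961 * 39.37 = 1071 twists/m

1071 twists/m


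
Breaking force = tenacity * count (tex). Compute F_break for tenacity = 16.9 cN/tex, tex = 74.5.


Formula: Breaking force = Tenacity * Linear density
F = 16.9 cN/tex * 74.5 tex
F = 1259.05 cN

1259.05 cN


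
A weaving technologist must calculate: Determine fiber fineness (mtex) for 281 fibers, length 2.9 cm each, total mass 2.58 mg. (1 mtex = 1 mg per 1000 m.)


Formula: fineness (mtex) = mass (mg) / total length (km) = (mass_mg / total_length_m) * 1000
Step 1: Convert fiber length: 2.9 cm = 0.029 m
Step 2: Total fiber length = 281 * 0.029 = 8.149 m
Step 3: Linear density = 2.58 mg / 8.149 m = 0.3166 mg/m
Step 4: fineness = 0.3166 * 1000 = 316.6 mtex

316.6 mtex


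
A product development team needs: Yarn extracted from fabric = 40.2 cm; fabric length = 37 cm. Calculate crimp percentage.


Formula: Crimp% = ((L_yarn - L_fabric) / L_fabric) * 100
Step 1: Extension = 40.2 - 37 = 3.2 cm
Step 2: Crimp% = (3.2 / 37) * 100
Step 3: Crimp% = 0.086486 * 100 = 8.6486% ≈ 8.6%

8.6%


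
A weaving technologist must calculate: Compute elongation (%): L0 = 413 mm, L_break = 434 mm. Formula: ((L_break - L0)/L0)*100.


Formula: Elongation (%) = ((L_break - L0) / L0) * 100
Step 1: Extension = 434 - 413 = 21 mm
Step 2: Elongation = (21 / 413) * 100
Step 3: Elongation = 0.050847 * 100 = 5.0847% ≈ 5.1%

5.1%


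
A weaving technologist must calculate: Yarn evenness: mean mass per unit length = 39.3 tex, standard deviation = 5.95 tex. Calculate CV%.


Formula: CV% = (standard deviation / mean) * 100
Step 1: Ratio = 5.95 / 39.3 = 0.151399
Step 2: CV% = 0.151399 * 100 = 15.1399% ≈ 15.1%

15.1%


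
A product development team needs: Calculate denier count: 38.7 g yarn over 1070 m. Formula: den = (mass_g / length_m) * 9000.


Formula: den = (mass_g / length_m) * 9000
Substituting: den = (38.7 / 1070) * 9000
Intermediate: 38.7 / 1070 = 0.03616822 g/m
den = 0.03616822 * 9000 = 325.5 denier

325.5 denier


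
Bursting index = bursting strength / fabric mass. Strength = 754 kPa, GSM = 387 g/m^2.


Formula: Bursting Index = Bursting Strength / Fabric GSM
BI = 754 kPa / 387 g/m^2
BI = 1.948 kPa/(g/m^2)

1.948 kPa/(g/m^2)


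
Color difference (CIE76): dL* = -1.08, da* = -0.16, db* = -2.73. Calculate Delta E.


Formula: Delta E = sqrt(dL*^2 + da*^2 + db*^2)
Step 1: dL*^2 = (-1.08)^2 = 1.1664
Step 2: da*^2 = (-0.16)^2 = 0.0256
Step 3: db*^2 = (-2.73)^2 = 7.4529
Step 4: Sum = 1.1664 + 0.0256 + 7.4529 = 8.6449
Step 5: Delta E = sqrt(8.6449) = 2.94

2.94 Delta E


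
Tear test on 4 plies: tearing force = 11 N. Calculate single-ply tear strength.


Formula: Per-ply strength = Total force / Number of plies
Per-ply = 11 N / 4
Per-ply = 2.75 N

2.75 N


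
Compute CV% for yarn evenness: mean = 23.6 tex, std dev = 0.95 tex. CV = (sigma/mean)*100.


Formula: CV% = (standard deviation / mean) * 100
Step 1: Ratio = 0.95 / 23.6 = 0.040254
Step 2: CV% = 0.040254 * 100 = 4.0254% ≈ 4.0%

4.0%


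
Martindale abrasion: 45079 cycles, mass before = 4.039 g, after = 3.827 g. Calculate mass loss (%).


Formula: Mass loss% = ((m_before - m_after) / m_before) * 100
Step 1: Mass loss = 4.039 - 3.827 = 0.212 g
Step 2: Ratio = 0.212 / 4.039 = 0.0524882
Step 3: Mass loss% = 0.0524882 * 100 = 5.24882% ≈ 5.25%

5.25%


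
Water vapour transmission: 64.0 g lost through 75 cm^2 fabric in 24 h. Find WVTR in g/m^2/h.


Formula: WVTR = mass_loss / (area * time)
Step 1: Convert area: 75 cm^2 = 0.0075 m^2
Step 2: WVTR = 64.0 g / (0.0075 m^2 * 24 h)
Step 3: WVTR = 64.0 / 0.18 = 355.6 g/m^2/h

355.6 g/m^2/h


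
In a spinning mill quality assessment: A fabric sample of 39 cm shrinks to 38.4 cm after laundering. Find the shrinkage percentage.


Formula: Shrinkage% = ((L_before - L_after) / L_before) * 100
Step 1: Shrinkage = 39 - 38.4 = 0.6 cm
Step 2: Shrinkage% = (0.6 / 39) * 100
Step 3: Shrinkage% = 0.015385 * 100 = 1.5385% ≈ 1.5%

1.5%


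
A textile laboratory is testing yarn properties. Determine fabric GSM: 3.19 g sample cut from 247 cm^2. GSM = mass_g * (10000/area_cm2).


Formula: GSM = mass_g / area_m2
Step 1: Convert area: 247 cm^2 = 247 / 10000 = 0.0247 m^2
Step 2: GSM = 3.19 g / 0.0247 m^2 = 129.1 g/m^2

129.1 g/m^2


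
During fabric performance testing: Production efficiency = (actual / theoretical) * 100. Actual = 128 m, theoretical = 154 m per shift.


Formula: Efficiency% = (Actual output / Theoretical output) * 100
Efficiency% = (128 / 154) * 100
Efficiency% = 0.831169 * 100 = 83.1169% ≈ 83.1%

83.1%


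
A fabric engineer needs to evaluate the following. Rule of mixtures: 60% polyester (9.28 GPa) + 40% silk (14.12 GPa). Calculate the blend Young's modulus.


Formula: Blend property = (fraction_A * property_A) + (fraction_B * property_B)
Step 1: Contribution A = 60/100 * 9.28 GPa = 5.568 GPa
Step 2: Contribution B = 40/100 * 14.12 GPa = 5.648 GPa
Step 3: Blend Young's modulus = 5.568 + 5.648 = 11.216 GPa

11.216 GPa


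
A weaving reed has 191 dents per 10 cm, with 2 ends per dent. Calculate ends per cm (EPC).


Formula: EPC = (dents per 10 cm * ends per dent) / 10
Step 1: Total ends per 10 cm = 191 * 2 = 382
Step 2: EPC = 382 / 10 = 38.2 ends/cm

38.2 ends/cm


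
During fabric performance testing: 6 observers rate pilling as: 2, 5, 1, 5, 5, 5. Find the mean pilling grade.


Formula: Mean = sum / count
Sum = 2 + 5 + 1 + 5 + 5 + 5 = 23
Mean = 23 / 6 = 3.8

3.8


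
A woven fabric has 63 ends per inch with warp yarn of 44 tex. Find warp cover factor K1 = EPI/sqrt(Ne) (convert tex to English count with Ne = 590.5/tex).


Formula: K1 = EPI / sqrt(Ne), with Ne = 590.5 / tex_warp
Step 1: Ne = 590.5 / 44 = 13.42
Step 2: sqrt(Ne) = sqrt(13.42) = 3.6633
Step 3: K1 = 63 / 3.6633 = 17.2

17.2


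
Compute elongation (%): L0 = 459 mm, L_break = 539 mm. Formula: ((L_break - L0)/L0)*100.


Formula: Elongation (%) = ((L_break - L0) / L0) * 100
Step 1: Extension = 539 - 459 = 80 mm
Step 2: Elongation = (80 / 459) * 100
Step 3: Elongation = 0.174292 * 100 = 17.4292% ≈ 17.4%

17.4%


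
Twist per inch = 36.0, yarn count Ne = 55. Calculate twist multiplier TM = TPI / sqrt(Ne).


Formula: TM = TPI / sqrt(Ne)
Step 1: sqrt(Ne) = sqrt(55) = 7.4162
Step 2: TM = 36.0 / 7.4162 = 4.85

4.85 TM


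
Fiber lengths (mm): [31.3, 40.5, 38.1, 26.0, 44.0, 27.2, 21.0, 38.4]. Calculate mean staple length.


Formula: Mean = sum of lengths / count
Sum = 31.3 + 40.5 + 38.1 + 26.0 + 44.0 + 27.2 + 21.0 + 38.4
Sum = 266.5 mm
Mean = 266.5 / 8 = 33.31 mm

33.31 mm


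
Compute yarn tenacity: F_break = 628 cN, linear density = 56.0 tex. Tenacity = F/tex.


Formula: Tenacity = Breaking force / Linear density
Tenacity = 628 cN / 56.0 tex
Tenacity = 11.21 cN/tex

11.21 cN/tex


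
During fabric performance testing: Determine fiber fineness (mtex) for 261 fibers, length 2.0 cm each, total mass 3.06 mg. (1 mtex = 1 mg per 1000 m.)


Formula: fineness (mtex) = mass (mg) / total length (km) = (mass_mg / total_length_m) * 1000
Step 1: Convert fiber length: 2.0 cm = 0.02 m
Step 2: Total fiber length = 261 * 0.02 = 5.22 m
Step 3: Linear density = 3.06 mg / 5.22 m = 0.5862 mg/m
Step 4: fineness = 0.5862 * 1000 = 586.2 mtex

586.2 mtex


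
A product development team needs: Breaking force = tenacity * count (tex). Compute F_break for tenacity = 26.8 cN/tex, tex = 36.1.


Formula: Breaking force = Tenacity * Linear density
F = 26.8 cN/tex * 36.1 tex
F = 967.48 cN

967.48 cN


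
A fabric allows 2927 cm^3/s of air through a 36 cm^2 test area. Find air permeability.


Formula: Air Permeability = Airflow / Test Area
AP = 2927 cm^3/s / 36 cm^2
AP = 81.3 cm^3/s/cm^2

81.3 cm^3/s/cm^2


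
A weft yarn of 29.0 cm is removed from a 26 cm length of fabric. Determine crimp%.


Formula: Crimp% = ((L_yarn - L_fabric) / L_fabric) * 100
Step 1: Extension = 29.0 - 26 = 3.0 cm
Step 2: Crimp% = (3.0 / 26) * 100
Step 3: Crimp% = 0.115385 * 100 = 11.5385% ≈ 11.5%

11.5%


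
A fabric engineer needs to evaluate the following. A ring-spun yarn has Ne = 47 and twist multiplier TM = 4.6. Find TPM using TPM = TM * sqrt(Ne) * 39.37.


Formula: TPM = TM * sqrt(Ne) * 39.37
Step 1: sqrt(Ne) = sqrt(47) = 6.8557
Step 2: TM * sqrt(Ne) = 4.6 * 6.8557 = 31.5362
Step 3: TPM = 31.5362 * 39.37 = 1242 twists/m

1242 twists/m


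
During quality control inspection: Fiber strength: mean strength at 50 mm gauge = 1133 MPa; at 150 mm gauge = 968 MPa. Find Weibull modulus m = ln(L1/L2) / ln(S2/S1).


Formula: m = ln(L1/L2) / ln(S2/S1)
Step 1: ln(L1/L2) = ln(50/150) = -1.09861
Step 2: S2/S1 = 968/1133 = 0.85437
Step 3: ln(S2/S1) = ln(0.85437) = -0.15739
Step 4: m = -1.09861 / -0.15739 = 6.98

6.98 (Weibull m)


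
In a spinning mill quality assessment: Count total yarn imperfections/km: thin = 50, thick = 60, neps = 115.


Formula: Total = thin places + thick places + neps
Total = 50 + 60 + 115
Total = 225 imperfections/km

225 imperfections/km


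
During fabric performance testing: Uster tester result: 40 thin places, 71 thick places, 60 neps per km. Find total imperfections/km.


Formula: Total = thin places + thick places + neps
Total = 40 + 71 + 60
Total = 171 imperfections/km

171 imperfections/km


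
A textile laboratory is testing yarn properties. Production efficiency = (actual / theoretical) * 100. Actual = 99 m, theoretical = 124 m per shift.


Formula: Efficiency% = (Actual output / Theoretical output) * 100
Efficiency% = (99 / 124) * 100
Efficiency% = 0.798387 * 100 = 79.8387% ≈ 79.8%

79.8%


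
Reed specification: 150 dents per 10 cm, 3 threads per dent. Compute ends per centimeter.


Formula: EPC = (dents per 10 cm * ends per dent) / 10
Step 1: Total ends per 10 cm = 150 * 3 = 450
Step 2: EPC = 450 / 10 = 45.0 ends/cm

45.0 ends/cm


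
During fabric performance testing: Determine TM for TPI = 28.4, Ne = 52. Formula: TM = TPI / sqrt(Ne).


Formula: TM = TPI / sqrt(Ne)
Step 1: sqrt(Ne) = sqrt(52) = 7.2111
Step 2: TM = 28.4 / 7.2111 = 3.94

3.94 TM


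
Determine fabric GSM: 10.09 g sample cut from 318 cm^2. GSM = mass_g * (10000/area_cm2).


Formula: GSM = mass_g / area_m2
Step 1: Convert area: 318 cm^2 = 318 / 10000 = 0.0318 m^2
Step 2: GSM = 10.09 g / 0.0318 m^2 = 317.3 g/m^2

317.3 g/m^2


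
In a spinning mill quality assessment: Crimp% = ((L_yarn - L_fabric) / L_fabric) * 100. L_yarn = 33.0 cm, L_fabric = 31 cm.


Formula: Crimp% = ((L_yarn - L_fabric) / L_fabric) * 100
Step 1: Extension = 33.0 - 31 = 2.0 cm
Step 2: Crimp% = (2.0 / 31) * 100
Step 3: Crimp% = 0.064516 * 100 = 6.4516% ≈ 6.5%

6.5%


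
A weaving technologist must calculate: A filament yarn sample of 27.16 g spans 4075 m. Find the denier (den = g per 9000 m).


Formula: den = (mass_g / length_m) * 9000
Substituting: den = (27.16 / 4075) * 9000
Intermediate: 27.16 / 4075 = 0.00666503 g/m
den = 0.00666503 * 9000 = 60.0 denier

60.0 denier


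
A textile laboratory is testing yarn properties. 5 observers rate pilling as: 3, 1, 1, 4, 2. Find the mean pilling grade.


Formula: Mean = sum / count
Sum = 3 + 1 + 1 + 4 + 2 = 11
Mean = 11 / 5 = 2.2

2.2


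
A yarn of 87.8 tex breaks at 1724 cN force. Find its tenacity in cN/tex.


Formula: Tenacity = Breaking force / Linear density
Tenacity = 1724 cN / 87.8 tex
Tenacity = 19.64 cN/tex

19.64 cN/tex


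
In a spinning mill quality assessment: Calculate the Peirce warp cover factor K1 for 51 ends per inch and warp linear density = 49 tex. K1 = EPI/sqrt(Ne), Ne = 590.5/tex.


Formula: K1 = EPI / sqrt(Ne), with Ne = 590.5 / tex_warp
Step 1: Ne = 590.5 / 49 = 12.051
Step 2: sqrt(Ne) = sqrt(12.051) = 3.4715
Step 3: K1 = 51 / 3.4715 = 14.7

14.7


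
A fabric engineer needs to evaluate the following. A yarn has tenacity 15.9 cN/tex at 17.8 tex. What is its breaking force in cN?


Formula: Breaking force = Tenacity * Linear density
F = 15.9 cN/tex * 17.8 tex
F = 283.02 cN

283.02 cN


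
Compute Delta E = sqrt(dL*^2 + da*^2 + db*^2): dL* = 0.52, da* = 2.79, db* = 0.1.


Formula: Delta E = sqrt(dL*^2 + da*^2 + db*^2)
Step 1: dL*^2 = 0.52^2 = 0.2704
Step 2: da*^2 = 2.79^2 = 7.7841
Step 3: db*^2 = 0.1^2 = 0.01
Step 4: Sum = 0.2704 + 7.7841 + 0.01 = 8.0645
Step 5: Delta E = sqrt(8.0645) = 2.84

2.84 Delta E


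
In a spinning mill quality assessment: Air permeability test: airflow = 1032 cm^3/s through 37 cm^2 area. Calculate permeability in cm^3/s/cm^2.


Formula: Air Permeability = Airflow / Test Area
AP = 1032 cm^3/s / 37 cm^2
AP = 27.9 cm^3/s/cm^2

27.9 cm^3/s/cm^2


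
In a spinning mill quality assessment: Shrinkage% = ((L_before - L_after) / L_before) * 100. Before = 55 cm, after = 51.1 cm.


Formula: Shrinkage% = ((L_before - L_after) / L_before) * 100
Step 1: Shrinkage = 55 - 51.1 = 3.9 cm
Step 2: Shrinkage% = (3.9 / 55) * 100
Step 3: Shrinkage% = 0.070909 * 100 = 7.0909% ≈ 7.1%

7.1%


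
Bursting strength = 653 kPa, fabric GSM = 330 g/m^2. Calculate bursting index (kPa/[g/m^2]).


Formula: Bursting Index = Bursting Strength / Fabric GSM
BI = 653 kPa / 330 g/m^2
BI = 1.979 kPa/(g/m^2)

1.979 kPa/(g/m^2)


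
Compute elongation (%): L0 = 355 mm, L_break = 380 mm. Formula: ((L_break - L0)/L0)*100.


Formula: Elongation (%) = ((L_break - L0) / L0) * 100
Step 1: Extension = 380 - 355 = 25 mm
Step 2: Elongation = (25 / 355) * 100
Step 3: Elongation = 0.070423 * 100 = 7.0423% ≈ 7.0%

7.0%


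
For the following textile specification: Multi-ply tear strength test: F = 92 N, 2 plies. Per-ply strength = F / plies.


Formula: Per-ply strength = Total force / Number of plies
Per-ply = 92 N / 2
Per-ply = 46 N

46 N


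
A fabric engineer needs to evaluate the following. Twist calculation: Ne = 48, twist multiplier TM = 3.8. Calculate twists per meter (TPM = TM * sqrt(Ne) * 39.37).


Formula: TPM = TM * sqrt(Ne) * 39.37
Step 1: sqrt(Ne) = sqrt(48) = 6.9282
Step 2: TM * sqrt(Ne) = 3.8 * 6.9282 = 26.3272
Step 3: TPM = 26.3272 * 39.37 = 1037 twists/m

1037 twists/m


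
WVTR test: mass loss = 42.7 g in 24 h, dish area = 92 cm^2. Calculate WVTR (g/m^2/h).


Formula: WVTR = mass_loss / (area * time)
Step 1: Convert area: 92 cm^2 = 0.0092 m^2
Step 2: WVTR = 42.7 g / (0.0092 m^2 * 24 h)
Step 3: WVTR = 42.7 / 0.2208 = 193.4 g/m^2/h

193.4 g/m^2/h


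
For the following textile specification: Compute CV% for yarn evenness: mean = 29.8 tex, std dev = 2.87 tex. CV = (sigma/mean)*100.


Formula: CV% = (standard deviation / mean) * 100
Step 1: Ratio = 2.87 / 29.8 = 0.096309
Step 2: CV% = 0.096309 * 100 = 9.6309% ≈ 9.6%

9.6%


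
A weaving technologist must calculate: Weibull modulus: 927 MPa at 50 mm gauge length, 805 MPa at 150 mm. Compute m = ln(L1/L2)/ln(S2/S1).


Formula: m = ln(L1/L2) / ln(S2/S1)
Step 1: ln(L1/L2) = ln(50/150) = -1.09861
Step 2: S2/S1 = 805/927 = 0.86839
Step 3: ln(S2/S1) = ln(0.86839) = -0.14111
Step 4: m = -1.09861 / -0.14111 = 7.79

7.79 (Weibull m)


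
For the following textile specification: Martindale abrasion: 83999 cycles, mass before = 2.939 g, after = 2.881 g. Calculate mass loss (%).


Formula: Mass loss% = ((m_before - m_after) / m_before) * 100
Step 1: Mass loss = 2.939 - 2.881 = 0.058 g
Step 2: Ratio = 0.058 / 2.939 = 0.0197346
Step 3: Mass loss% = 0.0197346 * 100 = 1.97346% ≈ 1.97%

1.97%


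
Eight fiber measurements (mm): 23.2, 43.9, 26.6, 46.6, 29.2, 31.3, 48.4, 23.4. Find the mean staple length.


Formula: Mean = sum of lengths / count
Sum = 23.2 + 43.9 + 26.6 + 46.6 + 29.2 + 31.3 + 48.4 + 23.4
Sum = 272.6 mm
Mean = 272.6 / 8 = 34.08 mm

34.08 mm


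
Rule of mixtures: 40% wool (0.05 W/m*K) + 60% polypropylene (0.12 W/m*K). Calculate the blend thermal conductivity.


Formula: Blend property = (fraction_A * property_A) + (fraction_B * property_B)
Step 1: Contribution A = 40/100 * 0.05 W/m*K = 0.02 W/m*K
Step 2: Contribution B = 60/100 * 0.12 W/m*K = 0.072 W/m*K
Step 3: Blend thermal conductivity = 0.02 + 0.072 = 0.092 W/m*K

0.092 W/m*K


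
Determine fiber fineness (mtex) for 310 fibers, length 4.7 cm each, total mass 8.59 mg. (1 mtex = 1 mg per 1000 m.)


Formula: fineness (mtex) = mass (mg) / total length (km) = (mass_mg / total_length_m) * 1000
Step 1: Convert fiber length: 4.7 cm = 0.047 m
Step 2: Total fiber length = 310 * 0.047 = 14.57 m
Step 3: Linear density = 8.59 mg / 14.57 m = 0.5896 mg/m
Step 4: fineness = 0.5896 * 1000 = 589.6 mtex

589.6 mtex


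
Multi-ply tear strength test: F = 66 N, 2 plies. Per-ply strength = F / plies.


Formula: Per-ply strength = Total force / Number of plies
Per-ply = 66 N / 2
Per-ply = 33 N

33 N


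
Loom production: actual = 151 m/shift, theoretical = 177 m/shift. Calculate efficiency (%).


Formula: Efficiency% = (Actual output / Theoretical output) * 100
Efficiency% = (151 / 177) * 100
Efficiency% = 0.853107 * 100 = 85.3107% ≈ 85.3%

85.3%


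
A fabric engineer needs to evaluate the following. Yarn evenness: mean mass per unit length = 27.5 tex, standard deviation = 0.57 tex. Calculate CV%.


Formula: CV% = (standard deviation / mean) * 100
Step 1: Ratio = 0.57 / 27.5 = 0.020727
Step 2: CV% = 0.020727 * 100 = 2.0727% ≈ 2.1%

2.1%


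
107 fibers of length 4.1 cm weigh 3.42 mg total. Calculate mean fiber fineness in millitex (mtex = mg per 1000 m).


Formula: fineness (mtex) = mass (mg) / total length (km) = (mass_mg / total_length_m) * 1000
Step 1: Convert fiber length: 4.1 cm = 0.041 m
Step 2: Total fiber length = 107 * 0.041 = 4.387 m
Step 3: Linear density = 3.42 mg / 4.387 m = 0.7796 mg/m
Step 4: fineness = 0.7796 * 1000 = 779.6 mtex

779.6 mtex


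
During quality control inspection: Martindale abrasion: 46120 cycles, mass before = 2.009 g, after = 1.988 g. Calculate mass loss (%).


Formula: Mass loss% = ((m_before - m_after) / m_before) * 100
Step 1: Mass loss = 2.009 - 1.988 = 0.021 g
Step 2: Ratio = 0.021 / 2.009 = 0.010453
Step 3: Mass loss% = 0.010453 * 100 = 1.0453% ≈ 1.05%

1.05%


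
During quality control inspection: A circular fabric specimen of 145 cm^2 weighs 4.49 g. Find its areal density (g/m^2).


Formula: GSM = mass_g / area_m2
Step 1: Convert area: 145 cm^2 = 145 / 10000 = 0.0145 m^2
Step 2: GSM = 4.49 g / 0.0145 m^2 = 309.7 g/m^2

309.7 g/m^2


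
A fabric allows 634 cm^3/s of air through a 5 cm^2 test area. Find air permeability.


Formula: Air Permeability = Airflow / Test Area
AP = 634 cm^3/s / 5 cm^2
AP = 126.8 cm^3/s/cm^2

126.8 cm^3/s/cm^2


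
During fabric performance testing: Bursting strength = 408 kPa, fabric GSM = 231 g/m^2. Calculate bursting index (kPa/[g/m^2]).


Formula: Bursting Index = Bursting Strength / Fabric GSM
BI = 408 kPa / 231 g/m^2
BI = 1.766 kPa/(g/m^2)

1.766 kPa/(g/m^2)


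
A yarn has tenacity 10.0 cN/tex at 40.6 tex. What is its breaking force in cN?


Formula: Breaking force = Tenacity * Linear density
F = 10.0 cN/tex * 40.6 tex
F = 406.00 cN

406.00 cN


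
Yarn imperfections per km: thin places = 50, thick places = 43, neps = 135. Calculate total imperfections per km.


Formula: Total = thin places + thick places + neps
Total = 50 + 43 + 135
Total = 228 imperfections/km

228 imperfections/km


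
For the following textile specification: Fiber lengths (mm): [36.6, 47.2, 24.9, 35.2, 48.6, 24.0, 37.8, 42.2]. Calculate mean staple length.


Formula: Mean = sum of lengths / count
Sum = 36.6 + 47.2 + 24.9 + 35.2 + 48.6 + 24.0 + 37.8 + 42.2
Sum = 296.5 mm
Mean = 296.5 / 8 = 37.06 mm

37.06 mm


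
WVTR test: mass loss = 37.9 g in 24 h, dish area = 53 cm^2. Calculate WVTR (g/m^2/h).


Formula: WVTR = mass_loss / (area * time)
Step 1: Convert area: 53 cm^2 = 0.0053 m^2
Step 2: WVTR = 37.9 g / (0.0053 m^2 * 24 h)
Step 3: WVTR = 37.9 / 0.1272 = 298.0 g/m^2/h

298.0 g/m^2/h


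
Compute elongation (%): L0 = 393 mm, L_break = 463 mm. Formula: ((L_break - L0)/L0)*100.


Formula: Elongation (%) = ((L_break - L0) / L0) * 100
Step 1: Extension = 463 - 393 = 70 mm
Step 2: Elongation = (70 / 393) * 100
Step 3: Elongation = 0.178117 * 100 = 17.8117% ≈ 17.8%

17.8%


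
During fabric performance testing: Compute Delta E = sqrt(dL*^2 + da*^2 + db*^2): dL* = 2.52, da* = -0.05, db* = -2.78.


Formula: Delta E = sqrt(dL*^2 + da*^2 + db*^2)
Step 1: dL*^2 = 2.52^2 = 6.3504
Step 2: da*^2 = (-0.05)^2 = 0.0025
Step 3: db*^2 = (-2.78)^2 = 7.7284
Step 4: Sum = 6.3504 + 0.0025 + 7.7284 = 14.0813
Step 5: Delta E = sqrt(14.0813) = 3.75

3.75 Delta E


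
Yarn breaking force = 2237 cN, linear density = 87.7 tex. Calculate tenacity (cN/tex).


Formula: Tenacity = Breaking force / Linear density
Tenacity = 2237 cN / 87.7 tex
Tenacity = 25.51 cN/tex

25.51 cN/tex


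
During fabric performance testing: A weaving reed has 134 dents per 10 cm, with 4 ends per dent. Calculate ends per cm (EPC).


Formula: EPC = (dents per 10 cm * ends per dent) / 10
Step 1: Total ends per 10 cm = 134 * 4 = 536
Step 2: EPC = 536 / 10 = 53.6 ends/cm

53.6 ends/cm


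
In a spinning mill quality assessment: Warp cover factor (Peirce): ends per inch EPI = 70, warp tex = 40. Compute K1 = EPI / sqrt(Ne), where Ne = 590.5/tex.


Formula: K1 = EPI / sqrt(Ne), with Ne = 590.5 / tex_warp
Step 1: Ne = 590.5 / 40 = 14.763
Step 2: sqrt(Ne) = sqrt(14.763) = 3.8423
Step 3: K1 = 70 / 3.8423 = 18.2

18.2


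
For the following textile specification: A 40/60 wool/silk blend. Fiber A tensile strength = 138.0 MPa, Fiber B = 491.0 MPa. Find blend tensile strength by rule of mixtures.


Formula: Blend property = (fraction_A * property_A) + (fraction_B * property_B)
Step 1: Contribution A = 40/100 * 138.0 MPa = 55.2 MPa
Step 2: Contribution B = 60/100 * 491.0 MPa = 294.6 MPa
Step 3: Blend tensile strength = 55.2 + 294.6 = 349.8 MPa

349.8 MPa


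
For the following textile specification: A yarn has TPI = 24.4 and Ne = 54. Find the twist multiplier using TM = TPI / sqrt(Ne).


Formula: TM = TPI / sqrt(Ne)
Step 1: sqrt(Ne) = sqrt(54) = 7.3485
Step 2: TM = 24.4 / 7.3485 = 3.32

3.32 TM


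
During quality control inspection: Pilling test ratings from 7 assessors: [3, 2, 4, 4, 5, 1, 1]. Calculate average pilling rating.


Formula: Mean = sum / count
Sum = 3 + 2 + 4 + 4 + 5 + 1 + 1 = 20
Mean = 20 / 7 = 2.9

2.9


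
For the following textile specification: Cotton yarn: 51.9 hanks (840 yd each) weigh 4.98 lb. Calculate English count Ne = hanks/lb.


Formula: Ne = hanks / mass_lb
Substituting: Ne = 51.9 / 4.98
Ne = 10.4

10.4 Ne


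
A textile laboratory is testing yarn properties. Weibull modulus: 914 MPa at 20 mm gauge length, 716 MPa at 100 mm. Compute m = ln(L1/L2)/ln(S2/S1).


Formula: m = ln(L1/L2) / ln(S2/S1)
Step 1: ln(L1/L2) = ln(20/100) = -1.60944
Step 2: S2/S1 = 716/914 = 0.78337
Step 3: ln(S2/S1) = ln(0.78337) = -0.24415
Step 4: m = -1.60944 / -0.24415 = 6.59

6.59 (Weibull m)


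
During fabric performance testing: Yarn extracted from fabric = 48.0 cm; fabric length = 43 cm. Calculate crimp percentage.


Formula: Crimp% = ((L_yarn - L_fabric) / L_fabric) * 100
Step 1: Extension = 48.0 - 43 = 5.0 cm
Step 2: Crimp% = (5.0 / 43) * 100
Step 3: Crimp% = 0.116279 * 100 = 11.6279% ≈ 11.6%

11.6%


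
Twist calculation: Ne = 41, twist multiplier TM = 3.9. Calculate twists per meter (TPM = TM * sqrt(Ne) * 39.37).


Formula: TPM = TM * sqrt(Ne) * 39.37
Step 1: sqrt(Ne) = sqrt(41) = 6.4031
Step 2: TM * sqrt(Ne) = 3.9 * 6.4031 = 24.9721
Step 3: TPM = 24.9721 * 39.37 = 983 twists/m

983 twists/m


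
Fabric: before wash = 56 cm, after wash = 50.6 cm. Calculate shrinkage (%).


Formula: Shrinkage% = ((L_before - L_after) / L_before) * 100
Step 1: Shrinkage = 56 - 50.6 = 5.4 cm
Step 2: Shrinkage% = (5.4 / 56) * 100
Step 3: Shrinkage% = 0.096429 * 100 = 9.6429% ≈ 9.6%

9.6%


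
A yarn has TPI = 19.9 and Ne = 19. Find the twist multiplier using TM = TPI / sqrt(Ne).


Formula: TM = TPI / sqrt(Ne)
Step 1: sqrt(Ne) = sqrt(19) = 4.3589
Step 2: TM = 19.9 / 4.3589 = 4.57

4.57 TM


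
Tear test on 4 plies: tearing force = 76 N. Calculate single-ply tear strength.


Formula: Per-ply strength = Total force / Number of plies
Per-ply = 76 N / 4
Per-ply = 19 N

19 N


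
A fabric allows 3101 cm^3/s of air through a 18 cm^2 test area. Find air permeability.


Formula: Air Permeability = Airflow / Test Area
AP = 3101 cm^3/s / 18 cm^2
AP = 172.3 cm^3/s/cm^2

172.3 cm^3/s/cm^2


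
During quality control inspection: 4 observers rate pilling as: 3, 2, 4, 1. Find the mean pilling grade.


Formula: Mean = sum / count
Sum = 3 + 2 + 4 + 1 = 10
Mean = 10 / 4 = 2.5

2.5


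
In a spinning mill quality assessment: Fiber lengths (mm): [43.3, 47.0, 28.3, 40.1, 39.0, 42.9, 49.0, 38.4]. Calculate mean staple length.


Formula: Mean = sum of lengths / count
Sum = 43.3 + 47.0 + 28.3 + 40.1 + 39.0 + 42.9 + 49.0 + 38.4
Sum = 328.0 mm
Mean = 328.0 / 8 = 41.00 mm

41.00 mm


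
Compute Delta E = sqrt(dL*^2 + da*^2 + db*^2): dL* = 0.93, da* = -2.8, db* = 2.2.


Formula: Delta E = sqrt(dL*^2 + da*^2 + db*^2)
Step 1: dL*^2 = 0.93^2 = 0.8649
Step 2: da*^2 = (-2.8)^2 = 7.84
Step 3: db*^2 = 2.2^2 = 4.84
Step 4: Sum = 0.8649 + 7.84 + 4.84 = 13.5449
Step 5: Delta E = sqrt(13.5449) = 3.68

3.68 Delta E


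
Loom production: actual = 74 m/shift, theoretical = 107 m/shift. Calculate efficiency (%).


Formula: Efficiency% = (Actual output / Theoretical output) * 100
Efficiency% = (74 / 107) * 100
Efficiency% = 0.691589 * 100 = 69.1589% ≈ 69.2%

69.2%


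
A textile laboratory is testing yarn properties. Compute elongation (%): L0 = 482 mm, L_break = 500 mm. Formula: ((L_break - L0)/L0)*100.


Formula: Elongation (%) = ((L_break - L0) / L0) * 100
Step 1: Extension = 500 - 482 = 18 mm
Step 2: Elongation = (18 / 482) * 100
Step 3: Elongation = 0.037344 * 100 = 3.7344% ≈ 3.7%

3.7%


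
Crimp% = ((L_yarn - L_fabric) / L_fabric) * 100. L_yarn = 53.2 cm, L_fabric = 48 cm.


Formula: Crimp% = ((L_yarn - L_fabric) / L_fabric) * 100
Step 1: Extension = 53.2 - 48 = 5.2 cm
Step 2: Crimp% = (5.2 / 48) * 100
Step 3: Crimp% = 0.108333 * 100 = 10.8333% ≈ 10.8%

10.8%


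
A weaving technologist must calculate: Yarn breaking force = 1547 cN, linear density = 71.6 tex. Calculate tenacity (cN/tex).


Formula: Tenacity = Breaking force / Linear density
Tenacity = 1547 cN / 71.6 tex
Tenacity = 21.61 cN/tex

21.61 cN/tex


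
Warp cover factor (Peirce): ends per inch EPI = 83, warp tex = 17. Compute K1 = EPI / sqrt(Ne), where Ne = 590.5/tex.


Formula: K1 = EPI / sqrt(Ne), with Ne = 590.5 / tex_warp
Step 1: Ne = 590.5 / 17 = 34.735
Step 2: sqrt(Ne) = sqrt(34.735) = 5.8936
Step 3: K1 = 83 / 5.8936 = 14.1

14.1


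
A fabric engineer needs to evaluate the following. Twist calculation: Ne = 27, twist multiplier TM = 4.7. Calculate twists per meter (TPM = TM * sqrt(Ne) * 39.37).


Formula: TPM = TM * sqrt(Ne) * 39.37
Step 1: sqrt(Ne) = sqrt(27) = 5.1962
Step 2: TM * sqrt(Ne) = 4.7 * 5.1962 = 24.4221
Step 3: TPM = 24.4221 * 39.37 = 961 twists/m

961 twists/m


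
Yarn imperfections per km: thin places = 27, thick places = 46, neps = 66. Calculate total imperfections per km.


Formula: Total = thin places + thick places + neps
Total = 27 + 46 + 66
Total = 139 imperfections/km

139 imperfections/km


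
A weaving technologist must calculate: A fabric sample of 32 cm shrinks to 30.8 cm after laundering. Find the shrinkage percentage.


Formula: Shrinkage% = ((L_before - L_after) / L_before) * 100
Step 1: Shrinkage = 32 - 30.8 = 1.2 cm
Step 2: Shrinkage% = (1.2 / 32) * 100
Step 3: Shrinkage% = 0.0375 * 100 = 3.75% ≈ 3.8%

3.8%


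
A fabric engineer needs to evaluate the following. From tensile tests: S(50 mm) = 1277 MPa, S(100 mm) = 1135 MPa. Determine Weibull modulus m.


Formula: m = ln(L1/L2) / ln(S2/S1)
Step 1: ln(L1/L2) = ln(50/100) = -0.69315
Step 2: S2/S1 = 1135/1277 = 0.8888
Step 3: ln(S2/S1) = ln(0.8888) = -0.11788
Step 4: m = -0.69315 / -0.11788 = 5.88

5.88 (Weibull m)


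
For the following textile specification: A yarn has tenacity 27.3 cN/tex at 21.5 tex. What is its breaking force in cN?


Formula: Breaking force = Tenacity * Linear density
F = 27.3 cN/tex * 21.5 tex
F = 586.95 cN

586.95 cN


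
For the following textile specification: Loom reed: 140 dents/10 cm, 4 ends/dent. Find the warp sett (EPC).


Formula: EPC = (dents per 10 cm * ends per dent) / 10
Step 1: Total ends per 10 cm = 140 * 4 = 560
Step 2: EPC = 560 / 10 = 56.0 ends/cm

56.0 ends/cm


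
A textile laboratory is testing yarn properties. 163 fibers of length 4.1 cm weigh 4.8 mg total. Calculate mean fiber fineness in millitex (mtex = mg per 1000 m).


Formula: fineness (mtex) = mass (mg) / total length (km) = (mass_mg / total_length_m) * 1000
Step 1: Convert fiber length: 4.1 cm = 0.041 m
Step 2: Total fiber length = 163 * 0.041 = 6.683 m
Step 3: Linear density = 4.8 mg / 6.683 m = 0.7182 mg/m
Step 4: fineness = 0.7182 * 1000 = 718.2 mtex

718.2 mtex


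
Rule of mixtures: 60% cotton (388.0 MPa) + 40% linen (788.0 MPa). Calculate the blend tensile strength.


Formula: Blend property = (fraction_A * property_A) + (fraction_B * property_B)
Step 1: Contribution A = 60/100 * 388.0 MPa = 232.8 MPa
Step 2: Contribution B = 40/100 * 788.0 MPa = 315.2 MPa
Step 3: Blend tensile strength = 232.8 + 315.2 = 548.0 MPa

548.0 MPa


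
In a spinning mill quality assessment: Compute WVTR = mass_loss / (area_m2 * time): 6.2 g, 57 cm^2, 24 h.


Formula: WVTR = mass_loss / (area * time)
Step 1: Convert area: 57 cm^2 = 0.0057 m^2
Step 2: WVTR = 6.2 g / (0.0057 m^2 * 24 h)
Step 3: WVTR = 6.2 / 0.1368 = 45.3 g/m^2/h

45.3 g/m^2/h


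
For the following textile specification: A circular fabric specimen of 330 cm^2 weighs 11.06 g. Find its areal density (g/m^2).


Formula: GSM = mass_g / area_m2
Step 1: Convert area: 330 cm^2 = 330 / 10000 = 0.033 m^2
Step 2: GSM = 11.06 g / 0.033 m^2 = 335.2 g/m^2

335.2 g/m^2


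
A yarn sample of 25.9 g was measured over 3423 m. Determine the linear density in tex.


Formula: Tex = (mass_g / length_m) * 1000
Substituting: Tex = (25.9 / 3423) * 1000
Intermediate: 25.9 / 3423 = 0.00756646 g/m
Tex = 0.00756646 * 1000 = 7.57 tex

7.57 tex


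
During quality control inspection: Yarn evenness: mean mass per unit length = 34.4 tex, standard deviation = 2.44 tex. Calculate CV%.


Formula: CV% = (standard deviation / mean) * 100
Step 1: Ratio = 2.44 / 34.4 = 0.07093
Step 2: CV% = 0.07093 * 100 = 7.093% ≈ 7.1%

7.1%


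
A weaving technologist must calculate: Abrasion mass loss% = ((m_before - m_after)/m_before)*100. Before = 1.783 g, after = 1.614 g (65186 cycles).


Formula: Mass loss% = ((m_before - m_after) / m_before) * 100
Step 1: Mass loss = 1.783 - 1.614 = 0.169 g
Step 2: Ratio = 0.169 / 1.783 = 0.0947841
Step 3: Mass loss% = 0.0947841 * 100 = 9.47841% ≈ 9.48%

9.48%


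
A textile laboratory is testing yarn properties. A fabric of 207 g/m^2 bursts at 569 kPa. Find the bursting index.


Formula: Bursting Index = Bursting Strength / Fabric GSM
BI = 569 kPa / 207 g/m^2
BI = 2.749 kPa/(g/m^2)

2.749 kPa/(g/m^2)


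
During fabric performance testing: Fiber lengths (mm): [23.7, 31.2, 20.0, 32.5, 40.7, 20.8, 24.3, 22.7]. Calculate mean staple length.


Formula: Mean = sum of lengths / count
Sum = 23.7 + 31.2 + 20.0 + 32.5 + 40.7 + 20.8 + 24.3 + 22.7
Sum = 215.9 mm
Mean = 215.9 / 8 = 26.99 mm

26.99 mm


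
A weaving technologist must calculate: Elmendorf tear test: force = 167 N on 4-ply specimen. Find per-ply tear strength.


Formula: Per-ply strength = Total force / Number of plies
Per-ply = 167 N / 4
Per-ply = 41.75 N

41.75 N


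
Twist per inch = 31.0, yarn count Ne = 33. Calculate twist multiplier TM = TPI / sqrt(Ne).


Formula: TM = TPI / sqrt(Ne)
Step 1: sqrt(Ne) = sqrt(33) = 5.7446
Step 2: TM = 31.0 / 5.7446 = 5.40

5.40 TM


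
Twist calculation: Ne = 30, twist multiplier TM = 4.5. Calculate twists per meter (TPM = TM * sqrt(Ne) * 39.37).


Formula: TPM = TM * sqrt(Ne) * 39.37
Step 1: sqrt(Ne) = sqrt(30) = 5.4772
Step 2: TM * sqrt(Ne) = 4.5 * 5.4772 = 24.6474
Step 3: TPM = 24.6474 * 39.37 = 970 twists/m

970 twists/m


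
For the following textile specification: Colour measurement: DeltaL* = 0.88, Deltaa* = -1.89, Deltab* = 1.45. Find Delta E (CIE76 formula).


Formula: Delta E = sqrt(dL*^2 + da*^2 + db*^2)
Step 1: dL*^2 = 0.88^2 = 0.7744
Step 2: da*^2 = (-1.89)^2 = 3.5721
Step 3: db*^2 = 1.45^2 = 2.1025
Step 4: Sum = 0.7744 + 3.5721 + 2.1025 = 6.449
Step 5: Delta E = sqrt(6.449) = 2.54

2.54 Delta E


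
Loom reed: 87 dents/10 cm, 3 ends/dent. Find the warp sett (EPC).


Formula: EPC = (dents per 10 cm * ends per dent) / 10
Step 1: Total ends per 10 cm = 87 * 3 = 261
Step 2: EPC = 261 / 10 = 26.1 ends/cm

26.1 ends/cm


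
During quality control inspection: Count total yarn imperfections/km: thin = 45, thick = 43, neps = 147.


Formula: Total = thin places + thick places + neps
Total = 45 + 43 + 147
Total = 235 imperfections/km

235 imperfections/km


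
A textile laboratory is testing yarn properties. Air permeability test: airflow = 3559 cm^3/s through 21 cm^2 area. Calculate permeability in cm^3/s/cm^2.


Formula: Air Permeability = Airflow / Test Area
AP = 3559 cm^3/s / 21 cm^2
AP = 169.5 cm^3/s/cm^2

169.5 cm^3/s/cm^2


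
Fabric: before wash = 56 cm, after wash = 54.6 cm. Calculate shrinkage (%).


Formula: Shrinkage% = ((L_before - L_after) / L_before) * 100
Step 1: Shrinkage = 56 - 54.6 = 1.4 cm
Step 2: Shrinkage% = (1.4 / 56) * 100
Step 3: Shrinkage% = 0.025 * 100 = 2.5%

2.5%


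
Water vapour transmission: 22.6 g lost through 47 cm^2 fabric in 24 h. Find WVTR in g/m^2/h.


Formula: WVTR = mass_loss / (area * time)
Step 1: Convert area: 47 cm^2 = 0.0047 m^2
Step 2: WVTR = 22.6 g / (0.0047 m^2 * 24 h)
Step 3: WVTR = 22.6 / 0.1128 = 200.4 g/m^2/h

200.4 g/m^2/h


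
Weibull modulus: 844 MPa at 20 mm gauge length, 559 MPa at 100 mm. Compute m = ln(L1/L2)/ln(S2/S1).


Formula: m = ln(L1/L2) / ln(S2/S1)
Step 1: ln(L1/L2) = ln(20/100) = -1.60944
Step 2: S2/S1 = 559/844 = 0.66232
Step 3: ln(S2/S1) = ln(0.66232) = -0.41201
Step 4: m = -1.60944 / -0.41201 = 3.91

3.91 (Weibull m)


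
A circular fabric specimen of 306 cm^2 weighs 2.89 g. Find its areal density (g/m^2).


Formula: GSM = mass_g / area_m2
Step 1: Convert area: 306 cm^2 = 306 / 10000 = 0.0306 m^2
Step 2: GSM = 2.89 g / 0.0306 m^2 = 94.4 g/m^2

94.4 g/m^2


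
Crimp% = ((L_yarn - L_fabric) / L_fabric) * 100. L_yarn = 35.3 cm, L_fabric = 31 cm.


Formula: Crimp% = ((L_yarn - L_fabric) / L_fabric) * 100
Step 1: Extension = 35.3 - 31 = 4.3 cm
Step 2: Crimp% = (4.3 / 31) * 100
Step 3: Crimp% = 0.13871 * 100 = 13.871% ≈ 13.9%

13.9%
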